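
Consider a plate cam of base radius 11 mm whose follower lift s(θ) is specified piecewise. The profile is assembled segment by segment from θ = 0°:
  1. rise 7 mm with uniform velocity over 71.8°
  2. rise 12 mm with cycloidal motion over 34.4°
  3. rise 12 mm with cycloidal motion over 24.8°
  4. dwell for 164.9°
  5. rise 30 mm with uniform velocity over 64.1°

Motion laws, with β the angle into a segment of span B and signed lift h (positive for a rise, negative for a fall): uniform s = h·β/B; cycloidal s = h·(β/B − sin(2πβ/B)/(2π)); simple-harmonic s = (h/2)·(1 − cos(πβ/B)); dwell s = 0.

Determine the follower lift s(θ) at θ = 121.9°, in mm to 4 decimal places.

seg 1 [0°–71.8°] uniform, h=7: full span → s += 7 → s = 7.0000
seg 2 [71.8°–106.2°] cycloidal, h=12: full span → s += 12 → s = 19.0000
seg 3 [106.2°–131°] cycloidal, h=12: θ=121.9° here. β=15.7, B=24.8. 12·(0.6331 − sin(2π·0.6331)/(2π)) = 9.0139 → s = 28.0139

28.0139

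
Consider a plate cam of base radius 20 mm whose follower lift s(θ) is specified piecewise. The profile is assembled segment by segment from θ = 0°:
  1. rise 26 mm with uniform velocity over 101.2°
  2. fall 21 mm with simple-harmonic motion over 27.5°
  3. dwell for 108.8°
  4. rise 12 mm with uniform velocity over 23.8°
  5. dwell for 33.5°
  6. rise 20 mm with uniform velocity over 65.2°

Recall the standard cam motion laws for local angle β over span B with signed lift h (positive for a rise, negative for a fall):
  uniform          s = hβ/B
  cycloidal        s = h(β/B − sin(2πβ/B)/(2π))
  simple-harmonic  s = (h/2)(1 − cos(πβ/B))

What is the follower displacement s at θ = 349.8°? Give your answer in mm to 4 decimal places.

seg 1 [0°–101.2°] uniform, h=26: full span → s += 26 → s = 26.0000
seg 2 [101.2°–128.7°] simple-harmonic, h=-21: full span → s += -21 → s = 5.0000
seg 3 [128.7°–237.5°] dwell: s stays 5.0000
seg 4 [237.5°–261.3°] uniform, h=12: full span → s += 12 → s = 17.0000
seg 5 [261.3°–294.8°] dwell: s stays 17.0000
seg 6 [294.8°–360°] uniform, h=20: θ=349.8° here. β=55, B=65.2. 20·55/65.2 = 16.8712 → s = 33.8712

33.8712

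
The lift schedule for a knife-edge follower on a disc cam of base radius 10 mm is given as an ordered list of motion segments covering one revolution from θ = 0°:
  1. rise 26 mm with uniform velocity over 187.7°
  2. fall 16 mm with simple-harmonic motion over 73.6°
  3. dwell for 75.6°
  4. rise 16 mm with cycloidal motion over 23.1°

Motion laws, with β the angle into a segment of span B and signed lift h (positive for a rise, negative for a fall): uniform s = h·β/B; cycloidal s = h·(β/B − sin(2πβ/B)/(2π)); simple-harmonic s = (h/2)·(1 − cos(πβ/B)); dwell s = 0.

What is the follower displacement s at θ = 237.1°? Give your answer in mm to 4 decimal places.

seg 1 [0°–187.7°] uniform, h=26: full span → s += 26 → s = 26.0000
seg 2 [187.7°–261.3°] simple-harmonic, h=-16: θ=237.1° here. β=49.4, B=73.6. -16/2·(1 − cos(π·0.6712)) = -12.0982 → s = 13.9018

13.9018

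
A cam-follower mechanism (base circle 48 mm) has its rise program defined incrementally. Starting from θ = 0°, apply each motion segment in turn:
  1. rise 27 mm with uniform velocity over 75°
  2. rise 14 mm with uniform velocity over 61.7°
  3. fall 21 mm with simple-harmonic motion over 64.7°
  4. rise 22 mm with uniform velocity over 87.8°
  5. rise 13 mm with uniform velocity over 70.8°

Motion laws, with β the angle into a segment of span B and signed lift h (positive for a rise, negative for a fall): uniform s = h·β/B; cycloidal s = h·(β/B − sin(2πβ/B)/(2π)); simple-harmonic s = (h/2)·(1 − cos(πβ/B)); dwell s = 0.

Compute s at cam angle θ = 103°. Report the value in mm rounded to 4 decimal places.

seg 1 [0°–75°] uniform, h=27: full span → s += 27 → s = 27.0000
seg 2 [75°–136.7°] uniform, h=14: θ=103° here. β=28, B=61.7. 14·28/61.7 = 6.3533 → s = 33.3533

33.3533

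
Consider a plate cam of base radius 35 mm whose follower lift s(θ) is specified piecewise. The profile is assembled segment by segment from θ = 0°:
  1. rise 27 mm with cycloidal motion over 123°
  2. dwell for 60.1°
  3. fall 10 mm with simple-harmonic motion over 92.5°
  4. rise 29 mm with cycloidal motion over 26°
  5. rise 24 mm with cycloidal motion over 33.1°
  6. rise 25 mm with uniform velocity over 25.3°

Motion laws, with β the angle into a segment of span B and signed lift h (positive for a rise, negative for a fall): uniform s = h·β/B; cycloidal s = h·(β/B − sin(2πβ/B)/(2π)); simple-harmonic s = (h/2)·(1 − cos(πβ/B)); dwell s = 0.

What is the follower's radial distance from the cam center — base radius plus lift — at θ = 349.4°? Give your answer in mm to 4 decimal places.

seg 1 [0°–123°] cycloidal, h=27: full span → s += 27 → s = 27.0000
seg 2 [123°–183.1°] dwell: s stays 27.0000
seg 3 [183.1°–275.6°] simple-harmonic, h=-10: full span → s += -10 → s = 17.0000
seg 4 [275.6°–301.6°] cycloidal, h=29: full span → s += 29 → s = 46.0000
seg 5 [301.6°–334.7°] cycloidal, h=24: full span → s += 24 → s = 70.0000
seg 6 [334.7°–360°] uniform, h=25: θ=349.4° here. β=14.7, B=25.3. 25·14.7/25.3 = 14.5257 → s = 84.5257
radial distance = base radius + s = 35 + 84.5257 = 119.5257

119.5257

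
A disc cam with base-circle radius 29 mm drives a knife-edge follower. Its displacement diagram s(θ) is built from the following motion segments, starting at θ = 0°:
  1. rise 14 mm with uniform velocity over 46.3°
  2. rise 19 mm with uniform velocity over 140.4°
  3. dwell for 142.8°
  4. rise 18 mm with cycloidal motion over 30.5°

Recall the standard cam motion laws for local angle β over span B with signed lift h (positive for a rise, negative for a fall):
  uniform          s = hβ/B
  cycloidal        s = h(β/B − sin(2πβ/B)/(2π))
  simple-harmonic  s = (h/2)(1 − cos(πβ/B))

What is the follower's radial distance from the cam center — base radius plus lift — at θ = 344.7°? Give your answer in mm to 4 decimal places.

seg 1 [0°–46.3°] uniform, h=14: full span → s += 14 → s = 14.0000
seg 2 [46.3°–186.7°] uniform, h=19: full span → s += 19 → s = 33.0000
seg 3 [186.7°–329.5°] dwell: s stays 33.0000
seg 4 [329.5°–360°] cycloidal, h=18: θ=344.7° here. β=15.2, B=30.5. 18·(0.4984 − sin(2π·0.4984)/(2π)) = 8.9410 → s = 41.9410
radial distance = base radius + s = 29 + 41.9410 = 70.9410

70.9410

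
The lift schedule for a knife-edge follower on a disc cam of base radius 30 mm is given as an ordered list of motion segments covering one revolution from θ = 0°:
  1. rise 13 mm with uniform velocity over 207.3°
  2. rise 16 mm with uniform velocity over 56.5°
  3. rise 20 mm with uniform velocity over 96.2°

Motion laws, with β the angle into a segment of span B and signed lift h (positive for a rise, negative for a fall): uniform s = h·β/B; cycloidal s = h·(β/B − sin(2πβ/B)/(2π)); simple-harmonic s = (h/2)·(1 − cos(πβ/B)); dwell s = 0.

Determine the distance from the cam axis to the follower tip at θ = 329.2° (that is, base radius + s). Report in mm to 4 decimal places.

seg 1 [0°–207.3°] uniform, h=13: full span → s += 13 → s = 13.0000
seg 2 [207.3°–263.8°] uniform, h=16: full span → s += 16 → s = 29.0000
seg 3 [263.8°–360°] uniform, h=20: θ=329.2° here. β=65.4, B=96.2. 20·65.4/96.2 = 13.5967 → s = 42.5967
radial distance = base radius + s = 30 + 42.5967 = 72.5967

72.5967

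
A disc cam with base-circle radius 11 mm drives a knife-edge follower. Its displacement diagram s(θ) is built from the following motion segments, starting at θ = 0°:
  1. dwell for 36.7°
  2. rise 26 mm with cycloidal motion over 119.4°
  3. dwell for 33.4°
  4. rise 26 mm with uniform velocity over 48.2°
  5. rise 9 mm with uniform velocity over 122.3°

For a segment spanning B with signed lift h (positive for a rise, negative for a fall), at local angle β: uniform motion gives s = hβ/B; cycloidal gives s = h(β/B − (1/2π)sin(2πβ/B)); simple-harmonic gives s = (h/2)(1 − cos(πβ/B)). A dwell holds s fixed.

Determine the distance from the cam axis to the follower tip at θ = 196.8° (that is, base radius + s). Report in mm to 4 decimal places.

seg 1 [0°–36.7°] dwell: s stays 0.0000
seg 2 [36.7°–156.1°] cycloidal, h=26: full span → s += 26 → s = 26.0000
seg 3 [156.1°–189.5°] dwell: s stays 26.0000
seg 4 [189.5°–237.7°] uniform, h=26: θ=196.8° here. β=7.3, B=48.2. 26·7.3/48.2 = 3.9378 → s = 29.9378
radial distance = base radius + s = 11 + 29.9378 = 40.9378

40.9378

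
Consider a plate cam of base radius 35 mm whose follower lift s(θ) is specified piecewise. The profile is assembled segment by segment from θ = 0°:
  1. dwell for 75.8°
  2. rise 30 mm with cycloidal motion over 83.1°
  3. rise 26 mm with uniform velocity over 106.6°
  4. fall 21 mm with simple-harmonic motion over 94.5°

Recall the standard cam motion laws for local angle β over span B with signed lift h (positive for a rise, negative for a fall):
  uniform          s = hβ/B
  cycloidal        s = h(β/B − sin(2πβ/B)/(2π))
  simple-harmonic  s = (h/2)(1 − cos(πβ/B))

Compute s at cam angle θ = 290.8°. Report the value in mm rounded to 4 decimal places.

seg 1 [0°–75.8°] dwell: s stays 0.0000
seg 2 [75.8°–158.9°] cycloidal, h=30: full span → s += 30 → s = 30.0000
seg 3 [158.9°–265.5°] uniform, h=26: full span → s += 26 → s = 56.0000
seg 4 [265.5°–360°] simple-harmonic, h=-21: θ=290.8° here. β=25.3, B=94.5. -21/2·(1 − cos(π·0.2677)) = -3.5001 → s = 52.4999

52.4999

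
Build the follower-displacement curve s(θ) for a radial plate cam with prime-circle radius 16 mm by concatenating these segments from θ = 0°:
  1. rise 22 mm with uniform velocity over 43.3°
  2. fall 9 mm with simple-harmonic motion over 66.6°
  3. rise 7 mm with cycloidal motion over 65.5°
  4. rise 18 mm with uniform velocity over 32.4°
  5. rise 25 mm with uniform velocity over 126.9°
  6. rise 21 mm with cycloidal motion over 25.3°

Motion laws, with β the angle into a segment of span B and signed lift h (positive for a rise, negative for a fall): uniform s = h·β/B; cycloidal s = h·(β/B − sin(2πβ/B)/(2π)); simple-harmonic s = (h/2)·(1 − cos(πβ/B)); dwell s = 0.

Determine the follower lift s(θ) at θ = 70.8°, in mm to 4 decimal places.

seg 1 [0°–43.3°] uniform, h=22: full span → s += 22 → s = 22.0000
seg 2 [43.3°–109.9°] simple-harmonic, h=-9: θ=70.8° here. β=27.5, B=66.6. -9/2·(1 − cos(π·0.4129)) = -3.2841 → s = 18.7159

18.7159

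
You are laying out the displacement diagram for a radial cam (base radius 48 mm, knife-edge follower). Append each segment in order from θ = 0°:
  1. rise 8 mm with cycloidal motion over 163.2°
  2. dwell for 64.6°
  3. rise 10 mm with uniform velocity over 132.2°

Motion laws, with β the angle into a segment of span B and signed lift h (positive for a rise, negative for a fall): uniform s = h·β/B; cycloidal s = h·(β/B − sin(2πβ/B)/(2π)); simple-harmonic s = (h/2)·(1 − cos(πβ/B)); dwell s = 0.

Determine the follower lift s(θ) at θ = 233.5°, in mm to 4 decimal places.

seg 1 [0°–163.2°] cycloidal, h=8: full span → s += 8 → s = 8.0000
seg 2 [163.2°–227.8°] dwell: s stays 8.0000
seg 3 [227.8°–360°] uniform, h=10: θ=233.5° here. β=5.7, B=132.2. 10·5.7/132.2 = 0.4312 → s = 8.4312

8.4312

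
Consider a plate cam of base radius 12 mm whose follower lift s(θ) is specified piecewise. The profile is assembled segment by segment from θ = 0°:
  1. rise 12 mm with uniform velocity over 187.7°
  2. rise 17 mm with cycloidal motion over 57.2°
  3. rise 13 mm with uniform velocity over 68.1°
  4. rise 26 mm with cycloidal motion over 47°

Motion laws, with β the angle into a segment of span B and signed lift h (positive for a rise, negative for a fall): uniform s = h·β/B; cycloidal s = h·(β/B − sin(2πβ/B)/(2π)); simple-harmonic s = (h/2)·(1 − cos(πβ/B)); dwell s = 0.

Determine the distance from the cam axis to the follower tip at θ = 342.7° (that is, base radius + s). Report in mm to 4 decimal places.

seg 1 [0°–187.7°] uniform, h=12: full span → s += 12 → s = 12.0000
seg 2 [187.7°–244.9°] cycloidal, h=17: full span → s += 17 → s = 29.0000
seg 3 [244.9°–313°] uniform, h=13: full span → s += 13 → s = 42.0000
seg 4 [313°–360°] cycloidal, h=26: θ=342.7° here. β=29.7, B=47. 26·(0.6319 − sin(2π·0.6319)/(2π)) = 19.4801 → s = 61.4801
radial distance = base radius + s = 12 + 61.4801 = 73.4801

73.4801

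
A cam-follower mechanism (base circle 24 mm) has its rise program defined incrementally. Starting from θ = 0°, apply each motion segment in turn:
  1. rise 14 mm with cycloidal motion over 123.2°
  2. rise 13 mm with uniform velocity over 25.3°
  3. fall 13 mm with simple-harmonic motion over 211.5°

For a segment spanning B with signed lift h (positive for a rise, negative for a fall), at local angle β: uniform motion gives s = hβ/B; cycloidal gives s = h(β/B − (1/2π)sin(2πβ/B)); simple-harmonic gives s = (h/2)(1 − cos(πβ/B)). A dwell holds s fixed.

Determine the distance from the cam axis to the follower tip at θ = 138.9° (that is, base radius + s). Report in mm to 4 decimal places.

seg 1 [0°–123.2°] cycloidal, h=14: full span → s += 14 → s = 14.0000
seg 2 [123.2°–148.5°] uniform, h=13: θ=138.9° here. β=15.7, B=25.3. 13·15.7/25.3 = 8.0672 → s = 22.0672
radial distance = base radius + s = 24 + 22.0672 = 46.0672

46.0672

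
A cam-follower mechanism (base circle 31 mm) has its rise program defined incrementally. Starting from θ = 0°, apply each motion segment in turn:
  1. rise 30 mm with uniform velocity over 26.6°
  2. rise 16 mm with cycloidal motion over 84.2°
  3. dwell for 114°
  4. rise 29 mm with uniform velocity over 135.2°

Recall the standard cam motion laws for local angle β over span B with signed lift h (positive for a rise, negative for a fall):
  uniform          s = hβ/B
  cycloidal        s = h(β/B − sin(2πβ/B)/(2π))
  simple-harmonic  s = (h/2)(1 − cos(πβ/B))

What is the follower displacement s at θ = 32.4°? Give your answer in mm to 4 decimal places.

seg 1 [0°–26.6°] uniform, h=30: full span → s += 30 → s = 30.0000
seg 2 [26.6°–110.8°] cycloidal, h=16: θ=32.4° here. β=5.8, B=84.2. 16·(0.0689 − sin(2π·0.0689)/(2π)) = 0.0341 → s = 30.0341

30.0341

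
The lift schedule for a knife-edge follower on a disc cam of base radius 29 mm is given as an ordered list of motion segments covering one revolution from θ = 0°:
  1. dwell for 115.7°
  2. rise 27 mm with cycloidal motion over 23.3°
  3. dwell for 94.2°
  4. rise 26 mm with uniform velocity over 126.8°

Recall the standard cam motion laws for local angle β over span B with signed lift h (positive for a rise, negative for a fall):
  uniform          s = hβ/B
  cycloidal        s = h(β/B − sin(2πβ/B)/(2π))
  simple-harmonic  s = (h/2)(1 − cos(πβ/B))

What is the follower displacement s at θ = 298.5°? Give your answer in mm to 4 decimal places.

seg 1 [0°–115.7°] dwell: s stays 0.0000
seg 2 [115.7°–139°] cycloidal, h=27: full span → s += 27 → s = 27.0000
seg 3 [139°–233.2°] dwell: s stays 27.0000
seg 4 [233.2°–360°] uniform, h=26: θ=298.5° here. β=65.3, B=126.8. 26·65.3/126.8 = 13.3896 → s = 40.3896

40.3896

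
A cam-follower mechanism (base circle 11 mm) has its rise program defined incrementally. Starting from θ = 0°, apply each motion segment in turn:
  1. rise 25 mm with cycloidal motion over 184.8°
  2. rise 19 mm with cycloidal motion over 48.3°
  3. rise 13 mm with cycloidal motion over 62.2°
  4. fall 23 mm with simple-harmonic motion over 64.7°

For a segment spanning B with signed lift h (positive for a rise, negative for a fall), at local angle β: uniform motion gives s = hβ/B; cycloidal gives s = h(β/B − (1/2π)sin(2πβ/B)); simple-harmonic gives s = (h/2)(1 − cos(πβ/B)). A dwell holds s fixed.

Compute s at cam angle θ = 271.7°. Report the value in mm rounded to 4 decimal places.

seg 1 [0°–184.8°] cycloidal, h=25: full span → s += 25 → s = 25.0000
seg 2 [184.8°–233.1°] cycloidal, h=19: full span → s += 19 → s = 44.0000
seg 3 [233.1°–295.3°] cycloidal, h=13: θ=271.7° here. β=38.6, B=62.2. 13·(0.6206 − sin(2π·0.6206)/(2π)) = 9.4893 → s = 53.4893

53.4893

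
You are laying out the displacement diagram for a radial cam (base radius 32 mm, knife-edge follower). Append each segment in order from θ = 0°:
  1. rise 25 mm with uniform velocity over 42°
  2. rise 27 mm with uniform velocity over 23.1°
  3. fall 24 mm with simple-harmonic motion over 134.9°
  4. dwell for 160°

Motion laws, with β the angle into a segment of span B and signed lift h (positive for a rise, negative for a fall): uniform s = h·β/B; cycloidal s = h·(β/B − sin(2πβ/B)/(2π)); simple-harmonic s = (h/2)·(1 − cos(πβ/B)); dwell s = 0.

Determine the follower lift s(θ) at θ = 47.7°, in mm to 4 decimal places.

seg 1 [0°–42°] uniform, h=25: full span → s += 25 → s = 25.0000
seg 2 [42°–65.1°] uniform, h=27: θ=47.7° here. β=5.7, B=23.1. 27·5.7/23.1 = 6.6623 → s = 31.6623

31.6623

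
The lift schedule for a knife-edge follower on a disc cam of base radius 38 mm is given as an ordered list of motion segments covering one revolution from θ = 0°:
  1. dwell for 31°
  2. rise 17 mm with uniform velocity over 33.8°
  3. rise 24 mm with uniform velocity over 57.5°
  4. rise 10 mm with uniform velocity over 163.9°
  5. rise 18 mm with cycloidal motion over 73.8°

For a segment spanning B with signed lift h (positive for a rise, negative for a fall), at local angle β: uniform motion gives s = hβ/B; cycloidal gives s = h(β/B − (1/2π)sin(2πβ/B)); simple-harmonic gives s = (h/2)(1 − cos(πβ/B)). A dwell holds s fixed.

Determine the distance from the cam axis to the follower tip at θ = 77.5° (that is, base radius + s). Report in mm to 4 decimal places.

seg 1 [0°–31°] dwell: s stays 0.0000
seg 2 [31°–64.8°] uniform, h=17: full span → s += 17 → s = 17.0000
seg 3 [64.8°–122.3°] uniform, h=24: θ=77.5° here. β=12.7, B=57.5. 24·12.7/57.5 = 5.3009 → s = 22.3009
radial distance = base radius + s = 38 + 22.3009 = 60.3009

60.3009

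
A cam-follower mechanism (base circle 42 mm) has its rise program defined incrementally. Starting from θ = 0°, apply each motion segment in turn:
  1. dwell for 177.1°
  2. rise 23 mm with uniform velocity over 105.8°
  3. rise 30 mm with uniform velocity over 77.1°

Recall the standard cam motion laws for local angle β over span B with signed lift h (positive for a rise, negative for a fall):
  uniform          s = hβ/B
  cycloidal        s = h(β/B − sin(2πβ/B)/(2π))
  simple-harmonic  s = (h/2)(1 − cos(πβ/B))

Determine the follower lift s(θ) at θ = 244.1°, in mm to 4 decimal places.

seg 1 [0°–177.1°] dwell: s stays 0.0000
seg 2 [177.1°–282.9°] uniform, h=23: θ=244.1° here. β=67, B=105.8. 23·67/105.8 = 14.5652 → s = 14.5652

14.5652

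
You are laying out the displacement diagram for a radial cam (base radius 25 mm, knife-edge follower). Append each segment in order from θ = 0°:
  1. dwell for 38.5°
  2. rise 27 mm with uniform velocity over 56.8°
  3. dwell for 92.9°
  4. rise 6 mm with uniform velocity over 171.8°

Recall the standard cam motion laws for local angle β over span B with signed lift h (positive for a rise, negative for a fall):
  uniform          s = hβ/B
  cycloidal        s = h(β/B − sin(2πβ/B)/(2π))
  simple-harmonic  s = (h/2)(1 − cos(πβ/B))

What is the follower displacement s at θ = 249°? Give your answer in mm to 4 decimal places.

seg 1 [0°–38.5°] dwell: s stays 0.0000
seg 2 [38.5°–95.3°] uniform, h=27: full span → s += 27 → s = 27.0000
seg 3 [95.3°–188.2°] dwell: s stays 27.0000
seg 4 [188.2°–360°] uniform, h=6: θ=249° here. β=60.8, B=171.8. 6·60.8/171.8 = 2.1234 → s = 29.1234

29.1234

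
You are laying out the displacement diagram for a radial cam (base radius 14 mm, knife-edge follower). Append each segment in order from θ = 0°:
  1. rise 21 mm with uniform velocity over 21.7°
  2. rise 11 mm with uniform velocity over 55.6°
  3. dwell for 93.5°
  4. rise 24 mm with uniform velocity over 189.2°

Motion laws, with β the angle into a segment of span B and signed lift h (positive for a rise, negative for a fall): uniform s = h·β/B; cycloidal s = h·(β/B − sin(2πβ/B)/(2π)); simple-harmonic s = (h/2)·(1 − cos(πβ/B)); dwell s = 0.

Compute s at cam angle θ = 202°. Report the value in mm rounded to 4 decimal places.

seg 1 [0°–21.7°] uniform, h=21: full span → s += 21 → s = 21.0000
seg 2 [21.7°–77.3°] uniform, h=11: full span → s += 11 → s = 32.0000
seg 3 [77.3°–170.8°] dwell: s stays 32.0000
seg 4 [170.8°–360°] uniform, h=24: θ=202° here. β=31.2, B=189.2. 24·31.2/189.2 = 3.9577 → s = 35.9577

35.9577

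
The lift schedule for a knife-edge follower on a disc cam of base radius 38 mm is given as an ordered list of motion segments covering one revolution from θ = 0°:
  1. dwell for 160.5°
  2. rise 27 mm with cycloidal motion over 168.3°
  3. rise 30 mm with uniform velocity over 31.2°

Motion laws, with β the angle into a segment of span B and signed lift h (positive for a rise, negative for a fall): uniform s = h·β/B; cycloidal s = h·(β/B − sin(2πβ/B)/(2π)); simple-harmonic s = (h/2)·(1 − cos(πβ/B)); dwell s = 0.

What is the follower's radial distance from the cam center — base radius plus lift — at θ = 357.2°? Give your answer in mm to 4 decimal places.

seg 1 [0°–160.5°] dwell: s stays 0.0000
seg 2 [160.5°–328.8°] cycloidal, h=27: full span → s += 27 → s = 27.0000
seg 3 [328.8°–360°] uniform, h=30: θ=357.2° here. β=28.4, B=31.2. 30·28.4/31.2 = 27.3077 → s = 54.3077
radial distance = base radius + s = 38 + 54.3077 = 92.3077

92.3077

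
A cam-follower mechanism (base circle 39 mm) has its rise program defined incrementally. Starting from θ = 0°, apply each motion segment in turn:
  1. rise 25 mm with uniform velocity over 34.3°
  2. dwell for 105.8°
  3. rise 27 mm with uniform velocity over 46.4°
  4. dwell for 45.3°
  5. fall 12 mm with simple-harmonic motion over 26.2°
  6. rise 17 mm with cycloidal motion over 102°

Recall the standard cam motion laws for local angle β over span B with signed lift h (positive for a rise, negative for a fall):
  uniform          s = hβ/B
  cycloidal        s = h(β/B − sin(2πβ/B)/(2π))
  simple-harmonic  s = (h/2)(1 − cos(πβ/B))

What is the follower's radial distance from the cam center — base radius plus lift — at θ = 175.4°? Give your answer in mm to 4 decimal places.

seg 1 [0°–34.3°] uniform, h=25: full span → s += 25 → s = 25.0000
seg 2 [34.3°–140.1°] dwell: s stays 25.0000
seg 3 [140.1°–186.5°] uniform, h=27: θ=175.4° here. β=35.3, B=46.4. 27·35.3/46.4 = 20.5409 → s = 45.5409
radial distance = base radius + s = 39 + 45.5409 = 84.5409

84.5409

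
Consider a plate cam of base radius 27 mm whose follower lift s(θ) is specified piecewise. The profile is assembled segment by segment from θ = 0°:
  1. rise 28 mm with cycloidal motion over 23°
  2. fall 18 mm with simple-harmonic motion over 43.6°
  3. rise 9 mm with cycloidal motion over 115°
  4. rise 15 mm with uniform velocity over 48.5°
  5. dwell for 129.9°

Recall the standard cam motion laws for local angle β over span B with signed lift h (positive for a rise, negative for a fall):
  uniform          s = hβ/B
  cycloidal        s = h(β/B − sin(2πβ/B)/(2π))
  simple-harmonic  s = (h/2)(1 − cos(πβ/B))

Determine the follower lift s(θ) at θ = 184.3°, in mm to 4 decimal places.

seg 1 [0°–23°] cycloidal, h=28: full span → s += 28 → s = 28.0000
seg 2 [23°–66.6°] simple-harmonic, h=-18: full span → s += -18 → s = 10.0000
seg 3 [66.6°–181.6°] cycloidal, h=9: full span → s += 9 → s = 19.0000
seg 4 [181.6°–230.1°] uniform, h=15: θ=184.3° here. β=2.7, B=48.5. 15·2.7/48.5 = 0.8351 → s = 19.8351

19.8351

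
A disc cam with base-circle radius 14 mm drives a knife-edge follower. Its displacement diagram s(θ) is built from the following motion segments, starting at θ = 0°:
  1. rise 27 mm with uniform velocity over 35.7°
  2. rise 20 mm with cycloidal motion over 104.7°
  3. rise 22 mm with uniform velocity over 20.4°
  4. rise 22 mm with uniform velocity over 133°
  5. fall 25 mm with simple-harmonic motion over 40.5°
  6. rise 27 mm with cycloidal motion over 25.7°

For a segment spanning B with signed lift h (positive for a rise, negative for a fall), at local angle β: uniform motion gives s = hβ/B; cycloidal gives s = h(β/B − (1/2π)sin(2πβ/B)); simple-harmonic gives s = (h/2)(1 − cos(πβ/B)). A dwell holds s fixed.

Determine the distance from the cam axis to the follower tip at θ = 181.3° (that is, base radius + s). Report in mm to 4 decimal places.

seg 1 [0°–35.7°] uniform, h=27: full span → s += 27 → s = 27.0000
seg 2 [35.7°–140.4°] cycloidal, h=20: full span → s += 20 → s = 47.0000
seg 3 [140.4°–160.8°] uniform, h=22: full span → s += 22 → s = 69.0000
seg 4 [160.8°–293.8°] uniform, h=22: θ=181.3° here. β=20.5, B=133. 22·20.5/133 = 3.3910 → s = 72.3910
radial distance = base radius + s = 14 + 72.3910 = 86.3910

86.3910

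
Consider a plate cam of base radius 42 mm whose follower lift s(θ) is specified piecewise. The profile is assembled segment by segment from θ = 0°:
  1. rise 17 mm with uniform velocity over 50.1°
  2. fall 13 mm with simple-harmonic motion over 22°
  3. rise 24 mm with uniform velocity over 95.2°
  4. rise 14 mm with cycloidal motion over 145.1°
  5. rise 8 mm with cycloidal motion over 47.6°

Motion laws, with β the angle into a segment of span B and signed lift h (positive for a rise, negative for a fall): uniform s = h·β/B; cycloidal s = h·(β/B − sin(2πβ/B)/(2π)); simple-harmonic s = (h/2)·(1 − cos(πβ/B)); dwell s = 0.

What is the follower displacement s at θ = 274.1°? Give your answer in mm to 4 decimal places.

seg 1 [0°–50.1°] uniform, h=17: full span → s += 17 → s = 17.0000
seg 2 [50.1°–72.1°] simple-harmonic, h=-13: full span → s += -13 → s = 4.0000
seg 3 [72.1°–167.3°] uniform, h=24: full span → s += 24 → s = 28.0000
seg 4 [167.3°–312.4°] cycloidal, h=14: θ=274.1° here. β=106.8, B=145.1. 14·(0.7360 − sin(2π·0.7360)/(2π)) = 12.5242 → s = 40.5242

40.5242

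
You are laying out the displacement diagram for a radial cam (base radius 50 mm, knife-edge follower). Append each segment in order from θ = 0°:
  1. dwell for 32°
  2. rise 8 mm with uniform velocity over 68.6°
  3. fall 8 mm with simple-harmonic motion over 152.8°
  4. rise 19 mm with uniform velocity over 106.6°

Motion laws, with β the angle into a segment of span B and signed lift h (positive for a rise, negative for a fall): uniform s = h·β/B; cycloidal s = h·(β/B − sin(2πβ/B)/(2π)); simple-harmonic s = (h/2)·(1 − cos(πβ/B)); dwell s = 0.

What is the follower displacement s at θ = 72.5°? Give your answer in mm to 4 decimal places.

seg 1 [0°–32°] dwell: s stays 0.0000
seg 2 [32°–100.6°] uniform, h=8: θ=72.5° here. β=40.5, B=68.6. 8·40.5/68.6 = 4.7230 → s = 4.7230

4.7230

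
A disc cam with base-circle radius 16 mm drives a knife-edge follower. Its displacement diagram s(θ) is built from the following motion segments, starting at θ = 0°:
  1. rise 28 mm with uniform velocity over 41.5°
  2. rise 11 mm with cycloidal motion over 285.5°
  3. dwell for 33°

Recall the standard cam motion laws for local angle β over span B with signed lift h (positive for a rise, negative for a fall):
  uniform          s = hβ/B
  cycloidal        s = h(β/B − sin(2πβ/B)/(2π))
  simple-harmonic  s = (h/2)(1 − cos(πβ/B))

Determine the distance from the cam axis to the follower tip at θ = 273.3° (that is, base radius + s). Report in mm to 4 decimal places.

seg 1 [0°–41.5°] uniform, h=28: full span → s += 28 → s = 28.0000
seg 2 [41.5°–327°] cycloidal, h=11: θ=273.3° here. β=231.8, B=285.5. 11·(0.8119 − sin(2π·0.8119)/(2π)) = 10.5509 → s = 38.5509
radial distance = base radius + s = 16 + 38.5509 = 54.5509

54.5509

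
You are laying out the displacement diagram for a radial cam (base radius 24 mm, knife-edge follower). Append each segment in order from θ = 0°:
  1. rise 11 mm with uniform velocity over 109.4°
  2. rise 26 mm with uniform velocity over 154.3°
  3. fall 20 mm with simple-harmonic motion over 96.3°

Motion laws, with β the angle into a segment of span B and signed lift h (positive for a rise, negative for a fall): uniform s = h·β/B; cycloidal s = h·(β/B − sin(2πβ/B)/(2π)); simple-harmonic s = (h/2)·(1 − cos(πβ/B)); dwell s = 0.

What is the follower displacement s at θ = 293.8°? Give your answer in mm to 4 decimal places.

seg 1 [0°–109.4°] uniform, h=11: full span → s += 11 → s = 11.0000
seg 2 [109.4°–263.7°] uniform, h=26: full span → s += 26 → s = 37.0000
seg 3 [263.7°–360°] simple-harmonic, h=-20: θ=293.8° here. β=30.1, B=96.3. -20/2·(1 − cos(π·0.3126)) = -4.4460 → s = 32.5540

32.5540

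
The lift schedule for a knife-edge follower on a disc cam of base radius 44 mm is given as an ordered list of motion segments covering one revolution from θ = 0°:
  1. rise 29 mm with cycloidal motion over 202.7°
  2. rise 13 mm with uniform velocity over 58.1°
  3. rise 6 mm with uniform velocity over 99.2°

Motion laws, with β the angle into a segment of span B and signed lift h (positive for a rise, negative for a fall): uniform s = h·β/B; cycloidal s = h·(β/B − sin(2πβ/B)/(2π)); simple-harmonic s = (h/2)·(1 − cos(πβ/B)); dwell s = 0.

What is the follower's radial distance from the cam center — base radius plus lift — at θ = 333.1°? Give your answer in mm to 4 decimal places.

seg 1 [0°–202.7°] cycloidal, h=29: full span → s += 29 → s = 29.0000
seg 2 [202.7°–260.8°] uniform, h=13: full span → s += 13 → s = 42.0000
seg 3 [260.8°–360°] uniform, h=6: θ=333.1° here. β=72.3, B=99.2. 6·72.3/99.2 = 4.3730 → s = 46.3730
radial distance = base radius + s = 44 + 46.3730 = 90.3730

90.3730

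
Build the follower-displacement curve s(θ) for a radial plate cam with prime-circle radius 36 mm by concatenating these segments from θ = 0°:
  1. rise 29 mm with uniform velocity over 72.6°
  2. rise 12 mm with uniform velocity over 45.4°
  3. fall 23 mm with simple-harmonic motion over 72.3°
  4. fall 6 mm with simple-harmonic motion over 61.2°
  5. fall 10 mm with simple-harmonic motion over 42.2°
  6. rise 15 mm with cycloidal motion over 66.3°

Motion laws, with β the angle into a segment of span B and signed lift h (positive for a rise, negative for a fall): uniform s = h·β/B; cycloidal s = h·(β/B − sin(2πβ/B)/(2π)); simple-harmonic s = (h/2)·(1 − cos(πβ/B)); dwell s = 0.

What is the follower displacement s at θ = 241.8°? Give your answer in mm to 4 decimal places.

seg 1 [0°–72.6°] uniform, h=29: full span → s += 29 → s = 29.0000
seg 2 [72.6°–118°] uniform, h=12: full span → s += 12 → s = 41.0000
seg 3 [118°–190.3°] simple-harmonic, h=-23: full span → s += -23 → s = 18.0000
seg 4 [190.3°–251.5°] simple-harmonic, h=-6: θ=241.8° here. β=51.5, B=61.2. -6/2·(1 − cos(π·0.8415)) = -5.6357 → s = 12.3643

12.3643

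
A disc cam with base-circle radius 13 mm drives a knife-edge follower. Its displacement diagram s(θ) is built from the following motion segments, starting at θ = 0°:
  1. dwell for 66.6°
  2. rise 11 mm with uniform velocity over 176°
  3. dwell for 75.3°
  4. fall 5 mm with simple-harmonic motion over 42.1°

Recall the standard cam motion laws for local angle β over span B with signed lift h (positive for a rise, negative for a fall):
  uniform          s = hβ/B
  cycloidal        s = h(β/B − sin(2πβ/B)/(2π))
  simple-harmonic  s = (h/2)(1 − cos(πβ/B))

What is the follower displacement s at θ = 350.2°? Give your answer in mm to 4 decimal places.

seg 1 [0°–66.6°] dwell: s stays 0.0000
seg 2 [66.6°–242.6°] uniform, h=11: full span → s += 11 → s = 11.0000
seg 3 [242.6°–317.9°] dwell: s stays 11.0000
seg 4 [317.9°–360°] simple-harmonic, h=-5: θ=350.2° here. β=32.3, B=42.1. -5/2·(1 − cos(π·0.7672)) = -4.3608 → s = 6.6392

6.6392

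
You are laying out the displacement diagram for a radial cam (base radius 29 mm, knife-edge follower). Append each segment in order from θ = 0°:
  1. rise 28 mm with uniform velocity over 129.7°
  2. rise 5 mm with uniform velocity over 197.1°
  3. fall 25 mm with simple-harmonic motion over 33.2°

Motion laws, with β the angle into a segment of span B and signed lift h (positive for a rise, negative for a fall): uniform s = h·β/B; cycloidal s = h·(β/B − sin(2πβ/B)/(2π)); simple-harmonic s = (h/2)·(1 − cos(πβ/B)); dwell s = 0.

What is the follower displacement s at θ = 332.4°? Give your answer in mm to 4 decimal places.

seg 1 [0°–129.7°] uniform, h=28: full span → s += 28 → s = 28.0000
seg 2 [129.7°–326.8°] uniform, h=5: full span → s += 5 → s = 33.0000
seg 3 [326.8°–360°] simple-harmonic, h=-25: θ=332.4° here. β=5.6, B=33.2. -25/2·(1 − cos(π·0.1687)) = -1.7143 → s = 31.2857

31.2857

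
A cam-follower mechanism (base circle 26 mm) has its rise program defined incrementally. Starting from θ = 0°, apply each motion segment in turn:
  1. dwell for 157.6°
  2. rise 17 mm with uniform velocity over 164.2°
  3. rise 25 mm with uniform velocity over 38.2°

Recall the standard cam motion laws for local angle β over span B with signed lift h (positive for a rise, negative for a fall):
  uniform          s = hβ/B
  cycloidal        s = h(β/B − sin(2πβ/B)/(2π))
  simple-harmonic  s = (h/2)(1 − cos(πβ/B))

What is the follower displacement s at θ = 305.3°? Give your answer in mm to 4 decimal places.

seg 1 [0°–157.6°] dwell: s stays 0.0000
seg 2 [157.6°–321.8°] uniform, h=17: θ=305.3° here. β=147.7, B=164.2. 17·147.7/164.2 = 15.2917 → s = 15.2917

15.2917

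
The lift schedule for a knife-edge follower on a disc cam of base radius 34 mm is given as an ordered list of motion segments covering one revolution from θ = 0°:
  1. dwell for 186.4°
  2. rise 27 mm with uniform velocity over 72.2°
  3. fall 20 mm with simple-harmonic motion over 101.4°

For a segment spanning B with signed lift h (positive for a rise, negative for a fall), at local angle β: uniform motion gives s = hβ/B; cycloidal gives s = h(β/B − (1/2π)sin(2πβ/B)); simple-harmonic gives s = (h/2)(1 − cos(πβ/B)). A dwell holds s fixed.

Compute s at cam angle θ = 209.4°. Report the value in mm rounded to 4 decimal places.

seg 1 [0°–186.4°] dwell: s stays 0.0000
seg 2 [186.4°–258.6°] uniform, h=27: θ=209.4° here. β=23, B=72.2. 27·23/72.2 = 8.6011 → s = 8.6011

8.6011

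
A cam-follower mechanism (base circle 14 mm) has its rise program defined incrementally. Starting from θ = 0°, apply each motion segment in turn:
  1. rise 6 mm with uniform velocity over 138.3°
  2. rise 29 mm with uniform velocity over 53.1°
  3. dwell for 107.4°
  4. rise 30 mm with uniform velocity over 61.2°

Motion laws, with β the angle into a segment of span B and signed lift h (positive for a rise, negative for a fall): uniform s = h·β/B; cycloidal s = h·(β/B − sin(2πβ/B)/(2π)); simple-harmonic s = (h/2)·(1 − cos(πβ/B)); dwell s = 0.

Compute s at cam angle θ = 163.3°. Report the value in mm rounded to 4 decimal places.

seg 1 [0°–138.3°] uniform, h=6: full span → s += 6 → s = 6.0000
seg 2 [138.3°–191.4°] uniform, h=29: θ=163.3° here. β=25, B=53.1. 29·25/53.1 = 13.6535 → s = 19.6535

19.6535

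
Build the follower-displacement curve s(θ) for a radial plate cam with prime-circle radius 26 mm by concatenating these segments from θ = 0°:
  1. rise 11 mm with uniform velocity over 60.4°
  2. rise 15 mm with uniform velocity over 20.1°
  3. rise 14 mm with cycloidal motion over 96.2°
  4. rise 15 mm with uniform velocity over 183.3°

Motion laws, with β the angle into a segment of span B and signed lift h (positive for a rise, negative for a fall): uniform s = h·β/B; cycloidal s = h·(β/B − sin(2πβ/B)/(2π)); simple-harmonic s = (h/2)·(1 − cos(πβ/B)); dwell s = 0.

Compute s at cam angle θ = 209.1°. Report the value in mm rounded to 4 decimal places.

seg 1 [0°–60.4°] uniform, h=11: full span → s += 11 → s = 11.0000
seg 2 [60.4°–80.5°] uniform, h=15: full span → s += 15 → s = 26.0000
seg 3 [80.5°–176.7°] cycloidal, h=14: full span → s += 14 → s = 40.0000
seg 4 [176.7°–360°] uniform, h=15: θ=209.1° here. β=32.4, B=183.3. 15·32.4/183.3 = 2.6514 → s = 42.6514

42.6514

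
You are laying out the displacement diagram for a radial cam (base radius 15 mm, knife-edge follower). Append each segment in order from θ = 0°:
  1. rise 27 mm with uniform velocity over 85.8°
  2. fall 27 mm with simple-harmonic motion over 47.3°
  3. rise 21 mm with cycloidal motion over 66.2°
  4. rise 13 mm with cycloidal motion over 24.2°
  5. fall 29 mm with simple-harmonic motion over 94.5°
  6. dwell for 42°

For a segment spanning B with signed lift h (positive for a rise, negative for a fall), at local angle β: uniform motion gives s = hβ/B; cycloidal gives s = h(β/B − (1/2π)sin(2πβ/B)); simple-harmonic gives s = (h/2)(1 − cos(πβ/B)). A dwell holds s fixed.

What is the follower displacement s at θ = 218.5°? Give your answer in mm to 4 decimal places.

seg 1 [0°–85.8°] uniform, h=27: full span → s += 27 → s = 27.0000
seg 2 [85.8°–133.1°] simple-harmonic, h=-27: full span → s += -27 → s = 0.0000
seg 3 [133.1°–199.3°] cycloidal, h=21: full span → s += 21 → s = 21.0000
seg 4 [199.3°–223.5°] cycloidal, h=13: θ=218.5° here. β=19.2, B=24.2. 13·(0.7934 − sin(2π·0.7934)/(2π)) = 12.3067 → s = 33.3067

33.3067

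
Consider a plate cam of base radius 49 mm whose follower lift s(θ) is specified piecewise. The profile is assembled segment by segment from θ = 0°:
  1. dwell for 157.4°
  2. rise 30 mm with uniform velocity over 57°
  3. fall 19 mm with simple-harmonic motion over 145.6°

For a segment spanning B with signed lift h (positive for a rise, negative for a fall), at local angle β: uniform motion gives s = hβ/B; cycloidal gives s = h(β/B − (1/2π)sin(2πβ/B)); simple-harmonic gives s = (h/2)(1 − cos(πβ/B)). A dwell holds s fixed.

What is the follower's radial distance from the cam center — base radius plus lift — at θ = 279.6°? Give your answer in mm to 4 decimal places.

seg 1 [0°–157.4°] dwell: s stays 0.0000
seg 2 [157.4°–214.4°] uniform, h=30: full span → s += 30 → s = 30.0000
seg 3 [214.4°–360°] simple-harmonic, h=-19: θ=279.6° here. β=65.2, B=145.6. -19/2·(1 − cos(π·0.4478)) = -7.9491 → s = 22.0509
radial distance = base radius + s = 49 + 22.0509 = 71.0509

71.0509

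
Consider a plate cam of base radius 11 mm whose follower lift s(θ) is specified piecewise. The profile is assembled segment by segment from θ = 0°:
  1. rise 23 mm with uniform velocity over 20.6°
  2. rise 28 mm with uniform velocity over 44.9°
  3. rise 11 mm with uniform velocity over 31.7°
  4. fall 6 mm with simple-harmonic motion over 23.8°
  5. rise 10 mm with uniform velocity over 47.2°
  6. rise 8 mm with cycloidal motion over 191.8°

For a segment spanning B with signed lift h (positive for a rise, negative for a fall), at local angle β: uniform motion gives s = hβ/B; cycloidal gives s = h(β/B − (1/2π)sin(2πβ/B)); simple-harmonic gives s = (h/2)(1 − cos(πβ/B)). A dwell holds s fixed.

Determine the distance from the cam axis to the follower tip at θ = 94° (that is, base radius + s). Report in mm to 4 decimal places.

seg 1 [0°–20.6°] uniform, h=23: full span → s += 23 → s = 23.0000
seg 2 [20.6°–65.5°] uniform, h=28: full span → s += 28 → s = 51.0000
seg 3 [65.5°–97.2°] uniform, h=11: θ=94° here. β=28.5, B=31.7. 11·28.5/31.7 = 9.8896 → s = 60.8896
radial distance = base radius + s = 11 + 60.8896 = 71.8896

71.8896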